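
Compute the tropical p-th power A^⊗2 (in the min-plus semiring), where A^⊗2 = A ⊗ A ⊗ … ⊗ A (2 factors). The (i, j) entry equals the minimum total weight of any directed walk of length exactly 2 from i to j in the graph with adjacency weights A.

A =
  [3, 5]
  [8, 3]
A^⊗2 =
  [6, 8]
  [11, 6]

Each entry (A^⊗2)_ij equals the minimum over all length-2 walks i = v_0 → v_1 → … → v_2 = j of Σ_t A[v_t][v_{t+1}]. For example, for (i, j) = (0, 1) we minimise over 2 possible intermediate vertex sequences; the minimum is 8, attained along the walk 0 → 0 → 1.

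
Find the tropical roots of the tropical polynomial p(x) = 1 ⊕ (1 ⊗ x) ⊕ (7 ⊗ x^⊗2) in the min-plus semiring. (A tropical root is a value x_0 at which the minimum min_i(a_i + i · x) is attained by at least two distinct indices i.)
Roots: {-6, 0}

Each tropical root is a break point of the lower envelope of the lines y = a_i + i · x (there are 3 lines, with slopes 0, 1, ..., 2). Only the lines that attain the minimum somewhere contribute to roots; other lines are dominated. Here the surviving (envelope) indices are i = 2, i = 1, i = 0.
Intersections between consecutive envelope lines give the roots: for adjacent envelope indices i < j the intersection is x = (a_i − a_j) / (j − i). Reading off the sorted break points: {-6, 0}.
Verification: at each break x_0, at least two indices attain the minimum of min_i(a_i + i · x_0).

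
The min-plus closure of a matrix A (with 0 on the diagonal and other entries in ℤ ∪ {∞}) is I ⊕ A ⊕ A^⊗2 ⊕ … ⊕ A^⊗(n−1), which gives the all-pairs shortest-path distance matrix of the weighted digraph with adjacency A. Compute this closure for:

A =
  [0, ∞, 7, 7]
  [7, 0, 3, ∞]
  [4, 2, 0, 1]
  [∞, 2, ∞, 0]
Closure =
  [0, 9, 7, 7]
  [7, 0, 3, 4]
  [4, 2, 0, 1]
  [9, 2, 5, 0]

This is the Floyd-Warshall all-pairs shortest-path computation. For each intermediate vertex k = 0, 1, …, 3, update dist[i][j] ← min(dist[i][j], dist[i][k] + dist[k][j]). The final matrix gives, for each (i, j), the minimum total weight of any directed path from i to j (possibly empty when i = j).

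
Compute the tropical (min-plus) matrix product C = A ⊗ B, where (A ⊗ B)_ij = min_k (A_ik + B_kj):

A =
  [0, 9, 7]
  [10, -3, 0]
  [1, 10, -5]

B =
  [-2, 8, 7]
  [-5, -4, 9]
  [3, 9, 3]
A ⊗ B =
  [-2, 5, 7]
  [-8, -7, 3]
  [-2, 4, -2]

Apply the min-plus product entry-by-entry:
  C[0][0] = min over k of (A[0][0] + B[0][0] = 0 + -2 = -2, A[0][1] + B[1][0] = 9 + -5 = 4, A[0][2] + B[2][0] = 7 + 3 = 10) = -2 (attained at k = 0)
  C[0][1] = min over k of (A[0][0] + B[0][1] = 0 + 8 = 8, A[0][1] + B[1][1] = 9 + -4 = 5, A[0][2] + B[2][1] = 7 + 9 = 16) = 5 (attained at k = 1)
  C[0][2] = min over k of (A[0][0] + B[0][2] = 0 + 7 = 7, A[0][1] + B[1][2] = 9 + 9 = 18, A[0][2] + B[2][2] = 7 + 3 = 10) = 7 (attained at k = 0)
  C[1][0] = min over k of (A[1][0] + B[0][0] = 10 + -2 = 8, A[1][1] + B[1][0] = -3 + -5 = -8, A[1][2] + B[2][0] = 0 + 3 = 3) = -8 (attained at k = 1)
  C[1][1] = min over k of (A[1][0] + B[0][1] = 10 + 8 = 18, A[1][1] + B[1][1] = -3 + -4 = -7, A[1][2] + B[2][1] = 0 + 9 = 9) = -7 (attained at k = 1)
  C[1][2] = min over k of (A[1][0] + B[0][2] = 10 + 7 = 17, A[1][1] + B[1][2] = -3 + 9 = 6, A[1][2] + B[2][2] = 0 + 3 = 3) = 3 (attained at k = 2)
  C[2][0] = min over k of (A[2][0] + B[0][0] = 1 + -2 = -1, A[2][1] + B[1][0] = 10 + -5 = 5, A[2][2] + B[2][0] = -5 + 3 = -2) = -2 (attained at k = 2)
  C[2][1] = min over k of (A[2][0] + B[0][1] = 1 + 8 = 9, A[2][1] + B[1][1] = 10 + -4 = 6, A[2][2] + B[2][1] = -5 + 9 = 4) = 4 (attained at k = 2)
  C[2][2] = min over k of (A[2][0] + B[0][2] = 1 + 7 = 8, A[2][1] + B[1][2] = 10 + 9 = 19, A[2][2] + B[2][2] = -5 + 3 = -2) = -2 (attained at k = 2)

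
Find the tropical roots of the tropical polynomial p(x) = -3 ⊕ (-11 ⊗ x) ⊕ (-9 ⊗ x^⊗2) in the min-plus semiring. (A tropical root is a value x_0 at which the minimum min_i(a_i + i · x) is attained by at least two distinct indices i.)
Roots: {-2, 8}

Each tropical root is a break point of the lower envelope of the lines y = a_i + i · x (there are 3 lines, with slopes 0, 1, ..., 2). Only the lines that attain the minimum somewhere contribute to roots; other lines are dominated. Here the surviving (envelope) indices are i = 2, i = 1, i = 0.
Intersections between consecutive envelope lines give the roots: for adjacent envelope indices i < j the intersection is x = (a_i − a_j) / (j − i). Reading off the sorted break points: {-2, 8}.
Verification: at each break x_0, at least two indices attain the minimum of min_i(a_i + i · x_0).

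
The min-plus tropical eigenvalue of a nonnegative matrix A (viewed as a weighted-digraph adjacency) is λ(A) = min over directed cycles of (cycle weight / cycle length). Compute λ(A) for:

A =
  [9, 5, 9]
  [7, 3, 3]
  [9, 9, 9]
λ(A) = 3

Enumerate directed cycles and compute their means (weight / length). Sample:
  cycle 0 → 0: weight = 9, length = 1, mean = 9/1 ≈ 9.000
  cycle 1 → 1: weight = 3, length = 1, mean = 3/1 ≈ 3.000
  cycle 2 → 2: weight = 9, length = 1, mean = 9/1 ≈ 9.000
  cycle 0 → 1 → 0: weight = 12, length = 2, mean = 12/2 ≈ 6.000
  cycle 0 → 2 → 0: weight = 18, length = 2, mean = 18/2 ≈ 9.000
  cycle 1 → 0 → 1: weight = 12, length = 2, mean = 12/2 ≈ 6.000
Minimum mean = 3.000, attained e.g. along the cycle 1 → 1 with weight 3 and length 1. So λ(A) = 3/1 = 3.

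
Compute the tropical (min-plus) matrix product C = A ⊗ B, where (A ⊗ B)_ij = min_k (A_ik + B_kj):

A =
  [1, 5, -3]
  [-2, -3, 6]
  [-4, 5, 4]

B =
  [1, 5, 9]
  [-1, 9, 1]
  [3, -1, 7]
A ⊗ B =
  [0, -4, 4]
  [-4, 3, -2]
  [-3, 1, 5]

Apply the min-plus product entry-by-entry:
  C[0][0] = min over k of (A[0][0] + B[0][0] = 1 + 1 = 2, A[0][1] + B[1][0] = 5 + -1 = 4, A[0][2] + B[2][0] = -3 + 3 = 0) = 0 (attained at k = 2)
  C[0][1] = min over k of (A[0][0] + B[0][1] = 1 + 5 = 6, A[0][1] + B[1][1] = 5 + 9 = 14, A[0][2] + B[2][1] = -3 + -1 = -4) = -4 (attained at k = 2)
  C[0][2] = min over k of (A[0][0] + B[0][2] = 1 + 9 = 10, A[0][1] + B[1][2] = 5 + 1 = 6, A[0][2] + B[2][2] = -3 + 7 = 4) = 4 (attained at k = 2)
  C[1][0] = min over k of (A[1][0] + B[0][0] = -2 + 1 = -1, A[1][1] + B[1][0] = -3 + -1 = -4, A[1][2] + B[2][0] = 6 + 3 = 9) = -4 (attained at k = 1)
  C[1][1] = min over k of (A[1][0] + B[0][1] = -2 + 5 = 3, A[1][1] + B[1][1] = -3 + 9 = 6, A[1][2] + B[2][1] = 6 + -1 = 5) = 3 (attained at k = 0)
  C[1][2] = min over k of (A[1][0] + B[0][2] = -2 + 9 = 7, A[1][1] + B[1][2] = -3 + 1 = -2, A[1][2] + B[2][2] = 6 + 7 = 13) = -2 (attained at k = 1)
  C[2][0] = min over k of (A[2][0] + B[0][0] = -4 + 1 = -3, A[2][1] + B[1][0] = 5 + -1 = 4, A[2][2] + B[2][0] = 4 + 3 = 7) = -3 (attained at k = 0)
  C[2][1] = min over k of (A[2][0] + B[0][1] = -4 + 5 = 1, A[2][1] + B[1][1] = 5 + 9 = 14, A[2][2] + B[2][1] = 4 + -1 = 3) = 1 (attained at k = 0)
  C[2][2] = min over k of (A[2][0] + B[0][2] = -4 + 9 = 5, A[2][1] + B[1][2] = 5 + 1 = 6, A[2][2] + B[2][2] = 4 + 7 = 11) = 5 (attained at k = 0)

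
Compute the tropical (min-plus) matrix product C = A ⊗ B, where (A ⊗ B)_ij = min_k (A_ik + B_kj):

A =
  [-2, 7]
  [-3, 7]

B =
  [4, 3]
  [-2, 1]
A ⊗ B =
  [2, 1]
  [1, 0]

Apply the min-plus product entry-by-entry:
  C[0][0] = min over k of (A[0][0] + B[0][0] = -2 + 4 = 2, A[0][1] + B[1][0] = 7 + -2 = 5) = 2 (attained at k = 0)
  C[0][1] = min over k of (A[0][0] + B[0][1] = -2 + 3 = 1, A[0][1] + B[1][1] = 7 + 1 = 8) = 1 (attained at k = 0)
  C[1][0] = min over k of (A[1][0] + B[0][0] = -3 + 4 = 1, A[1][1] + B[1][0] = 7 + -2 = 5) = 1 (attained at k = 0)
  C[1][1] = min over k of (A[1][0] + B[0][1] = -3 + 3 = 0, A[1][1] + B[1][1] = 7 + 1 = 8) = 0 (attained at k = 0)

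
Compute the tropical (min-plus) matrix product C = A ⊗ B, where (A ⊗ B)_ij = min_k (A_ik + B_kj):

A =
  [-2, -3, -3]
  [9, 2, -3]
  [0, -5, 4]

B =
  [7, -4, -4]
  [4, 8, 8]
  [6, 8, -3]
A ⊗ B =
  [1, -6, -6]
  [3, 5, -6]
  [-1, -4, -4]

Apply the min-plus product entry-by-entry:
  C[0][0] = min over k of (A[0][0] + B[0][0] = -2 + 7 = 5, A[0][1] + B[1][0] = -3 + 4 = 1, A[0][2] + B[2][0] = -3 + 6 = 3) = 1 (attained at k = 1)
  C[0][1] = min over k of (A[0][0] + B[0][1] = -2 + -4 = -6, A[0][1] + B[1][1] = -3 + 8 = 5, A[0][2] + B[2][1] = -3 + 8 = 5) = -6 (attained at k = 0)
  C[0][2] = min over k of (A[0][0] + B[0][2] = -2 + -4 = -6, A[0][1] + B[1][2] = -3 + 8 = 5, A[0][2] + B[2][2] = -3 + -3 = -6) = -6 (attained at k = 0)
  C[1][0] = min over k of (A[1][0] + B[0][0] = 9 + 7 = 16, A[1][1] + B[1][0] = 2 + 4 = 6, A[1][2] + B[2][0] = -3 + 6 = 3) = 3 (attained at k = 2)
  C[1][1] = min over k of (A[1][0] + B[0][1] = 9 + -4 = 5, A[1][1] + B[1][1] = 2 + 8 = 10, A[1][2] + B[2][1] = -3 + 8 = 5) = 5 (attained at k = 0)
  C[1][2] = min over k of (A[1][0] + B[0][2] = 9 + -4 = 5, A[1][1] + B[1][2] = 2 + 8 = 10, A[1][2] + B[2][2] = -3 + -3 = -6) = -6 (attained at k = 2)
  C[2][0] = min over k of (A[2][0] + B[0][0] = 0 + 7 = 7, A[2][1] + B[1][0] = -5 + 4 = -1, A[2][2] + B[2][0] = 4 + 6 = 10) = -1 (attained at k = 1)
  C[2][1] = min over k of (A[2][0] + B[0][1] = 0 + -4 = -4, A[2][1] + B[1][1] = -5 + 8 = 3, A[2][2] + B[2][1] = 4 + 8 = 12) = -4 (attained at k = 0)
  C[2][2] = min over k of (A[2][0] + B[0][2] = 0 + -4 = -4, A[2][1] + B[1][2] = -5 + 8 = 3, A[2][2] + B[2][2] = 4 + -3 = 1) = -4 (attained at k = 0)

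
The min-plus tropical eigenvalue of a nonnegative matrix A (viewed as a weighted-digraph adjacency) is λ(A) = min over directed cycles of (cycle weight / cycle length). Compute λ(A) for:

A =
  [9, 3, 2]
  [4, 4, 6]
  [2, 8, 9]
λ(A) = 2

Enumerate directed cycles and compute their means (weight / length). Sample:
  cycle 0 → 0: weight = 9, length = 1, mean = 9/1 ≈ 9.000
  cycle 1 → 1: weight = 4, length = 1, mean = 4/1 ≈ 4.000
  cycle 2 → 2: weight = 9, length = 1, mean = 9/1 ≈ 9.000
  cycle 0 → 1 → 0: weight = 7, length = 2, mean = 7/2 ≈ 3.500
  cycle 0 → 2 → 0: weight = 4, length = 2, mean = 4/2 ≈ 2.000
  cycle 1 → 0 → 1: weight = 7, length = 2, mean = 7/2 ≈ 3.500
Minimum mean = 2.000, attained e.g. along the cycle 0 → 2 → 0 with weight 4 and length 2. So λ(A) = 4/2 = 2.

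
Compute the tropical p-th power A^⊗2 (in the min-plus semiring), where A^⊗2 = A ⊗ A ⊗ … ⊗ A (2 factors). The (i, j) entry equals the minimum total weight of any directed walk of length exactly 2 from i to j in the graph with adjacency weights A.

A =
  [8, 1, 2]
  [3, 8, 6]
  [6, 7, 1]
A^⊗2 =
  [4, 9, 3]
  [11, 4, 5]
  [7, 7, 2]

Each entry (A^⊗2)_ij equals the minimum over all length-2 walks i = v_0 → v_1 → … → v_2 = j of Σ_t A[v_t][v_{t+1}]. For example, for (i, j) = (0, 2) we minimise over 3 possible intermediate vertex sequences; the minimum is 3, attained along the walk 0 → 2 → 2.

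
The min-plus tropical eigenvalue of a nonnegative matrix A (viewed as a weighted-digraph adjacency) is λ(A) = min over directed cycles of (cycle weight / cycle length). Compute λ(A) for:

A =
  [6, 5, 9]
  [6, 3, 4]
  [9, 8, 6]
λ(A) = 3

Enumerate directed cycles and compute their means (weight / length). Sample:
  cycle 0 → 0: weight = 6, length = 1, mean = 6/1 ≈ 6.000
  cycle 1 → 1: weight = 3, length = 1, mean = 3/1 ≈ 3.000
  cycle 2 → 2: weight = 6, length = 1, mean = 6/1 ≈ 6.000
  cycle 0 → 1 → 0: weight = 11, length = 2, mean = 11/2 ≈ 5.500
  cycle 0 → 2 → 0: weight = 18, length = 2, mean = 18/2 ≈ 9.000
  cycle 1 → 0 → 1: weight = 11, length = 2, mean = 11/2 ≈ 5.500
Minimum mean = 3.000, attained e.g. along the cycle 1 → 1 with weight 3 and length 1. So λ(A) = 3/1 = 3.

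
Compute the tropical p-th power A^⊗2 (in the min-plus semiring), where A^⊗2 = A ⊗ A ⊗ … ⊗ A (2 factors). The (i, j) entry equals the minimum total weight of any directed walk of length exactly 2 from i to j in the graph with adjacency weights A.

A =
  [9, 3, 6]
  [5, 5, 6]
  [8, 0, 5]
A^⊗2 =
  [8, 6, 9]
  [10, 6, 11]
  [5, 5, 6]

Each entry (A^⊗2)_ij equals the minimum over all length-2 walks i = v_0 → v_1 → … → v_2 = j of Σ_t A[v_t][v_{t+1}]. For example, for (i, j) = (0, 2) we minimise over 3 possible intermediate vertex sequences; the minimum is 9, attained along the walk 0 → 1 → 2.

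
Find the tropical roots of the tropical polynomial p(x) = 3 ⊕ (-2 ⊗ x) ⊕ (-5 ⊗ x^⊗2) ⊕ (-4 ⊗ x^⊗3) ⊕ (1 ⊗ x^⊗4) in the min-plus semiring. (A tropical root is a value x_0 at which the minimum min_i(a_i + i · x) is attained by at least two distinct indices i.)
Roots: {-5, -1, 3, 5}

Each tropical root is a break point of the lower envelope of the lines y = a_i + i · x (there are 5 lines, with slopes 0, 1, ..., 4). Only the lines that attain the minimum somewhere contribute to roots; other lines are dominated. Here the surviving (envelope) indices are i = 4, i = 3, i = 2, i = 1, i = 0.
Intersections between consecutive envelope lines give the roots: for adjacent envelope indices i < j the intersection is x = (a_i − a_j) / (j − i). Reading off the sorted break points: {-5, -1, 3, 5}.
Verification: at each break x_0, at least two indices attain the minimum of min_i(a_i + i · x_0).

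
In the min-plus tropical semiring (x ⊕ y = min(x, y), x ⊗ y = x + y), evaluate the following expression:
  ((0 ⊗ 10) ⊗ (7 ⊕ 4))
((0 ⊗ 10) ⊗ (7 ⊕ 4)) = 14

Expand innermost to outermost. Recall ⊕ takes the minimum of its arguments and ⊗ takes their sum. Working out the expression ((0 ⊗ 10) ⊗ (7 ⊕ 4)) gives 14.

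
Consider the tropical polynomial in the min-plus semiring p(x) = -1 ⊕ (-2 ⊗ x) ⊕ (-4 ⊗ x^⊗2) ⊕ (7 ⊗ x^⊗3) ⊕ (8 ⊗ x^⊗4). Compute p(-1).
p(-1) = -6

A tropical monomial a ⊗ x^⊗i evaluates to a + i · x. Evaluating each term at x = -1:
  Term 0 contributes -1 + 0 · -1 = -1
  Term 1 contributes -2 + 1 · -1 = -3
  Term 2 contributes -4 + 2 · -1 = -6
  Term 3 contributes 7 + 3 · -1 = 4
  Term 4 contributes 8 + 4 · -1 = 4
p(-1) = ⊕ of these = min[-1, -3, -6, 4, 4] = -6.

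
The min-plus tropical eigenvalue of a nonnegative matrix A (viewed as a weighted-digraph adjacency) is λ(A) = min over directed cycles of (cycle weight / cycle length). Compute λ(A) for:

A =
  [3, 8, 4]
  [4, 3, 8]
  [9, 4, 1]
λ(A) = 1

Enumerate directed cycles and compute their means (weight / length). Sample:
  cycle 0 → 0: weight = 3, length = 1, mean = 3/1 ≈ 3.000
  cycle 1 → 1: weight = 3, length = 1, mean = 3/1 ≈ 3.000
  cycle 2 → 2: weight = 1, length = 1, mean = 1/1 ≈ 1.000
  cycle 0 → 1 → 0: weight = 12, length = 2, mean = 12/2 ≈ 6.000
  cycle 0 → 2 → 0: weight = 13, length = 2, mean = 13/2 ≈ 6.500
  cycle 1 → 0 → 1: weight = 12, length = 2, mean = 12/2 ≈ 6.000
Minimum mean = 1.000, attained e.g. along the cycle 2 → 2 with weight 1 and length 1. So λ(A) = 1/1 = 1.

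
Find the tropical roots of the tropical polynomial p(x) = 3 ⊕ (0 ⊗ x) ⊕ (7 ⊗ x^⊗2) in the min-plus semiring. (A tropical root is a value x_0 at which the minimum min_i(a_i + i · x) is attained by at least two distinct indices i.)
Roots: {-7, 3}

Each tropical root is a break point of the lower envelope of the lines y = a_i + i · x (there are 3 lines, with slopes 0, 1, ..., 2). Only the lines that attain the minimum somewhere contribute to roots; other lines are dominated. Here the surviving (envelope) indices are i = 2, i = 1, i = 0.
Intersections between consecutive envelope lines give the roots: for adjacent envelope indices i < j the intersection is x = (a_i − a_j) / (j − i). Reading off the sorted break points: {-7, 3}.
Verification: at each break x_0, at least two indices attain the minimum of min_i(a_i + i · x_0).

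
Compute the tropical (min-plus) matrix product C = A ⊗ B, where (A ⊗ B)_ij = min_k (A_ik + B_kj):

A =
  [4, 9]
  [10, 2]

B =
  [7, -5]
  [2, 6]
A ⊗ B =
  [11, -1]
  [4, 5]

Apply the min-plus product entry-by-entry:
  C[0][0] = min over k of (A[0][0] + B[0][0] = 4 + 7 = 11, A[0][1] + B[1][0] = 9 + 2 = 11) = 11 (attained at k = 0)
  C[0][1] = min over k of (A[0][0] + B[0][1] = 4 + -5 = -1, A[0][1] + B[1][1] = 9 + 6 = 15) = -1 (attained at k = 0)
  C[1][0] = min over k of (A[1][0] + B[0][0] = 10 + 7 = 17, A[1][1] + B[1][0] = 2 + 2 = 4) = 4 (attained at k = 1)
  C[1][1] = min over k of (A[1][0] + B[0][1] = 10 + -5 = 5, A[1][1] + B[1][1] = 2 + 6 = 8) = 5 (attained at k = 0)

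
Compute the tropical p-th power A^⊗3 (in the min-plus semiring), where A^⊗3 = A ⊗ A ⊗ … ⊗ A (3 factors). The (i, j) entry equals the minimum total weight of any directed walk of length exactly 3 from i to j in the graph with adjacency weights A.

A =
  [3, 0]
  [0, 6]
A^⊗3 =
  [3, 0]
  [0, 3]

Each entry (A^⊗3)_ij equals the minimum over all length-3 walks i = v_0 → v_1 → … → v_3 = j of Σ_t A[v_t][v_{t+1}]. For example, for (i, j) = (0, 1) we minimise over 4 possible intermediate vertex sequences; the minimum is 0, attained along the walk 0 → 1 → 0 → 1.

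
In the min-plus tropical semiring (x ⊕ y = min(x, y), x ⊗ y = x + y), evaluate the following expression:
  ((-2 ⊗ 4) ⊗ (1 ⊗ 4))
((-2 ⊗ 4) ⊗ (1 ⊗ 4)) = 7

Expand innermost to outermost. Recall ⊕ takes the minimum of its arguments and ⊗ takes their sum. Working out the expression ((-2 ⊗ 4) ⊗ (1 ⊗ 4)) gives 7.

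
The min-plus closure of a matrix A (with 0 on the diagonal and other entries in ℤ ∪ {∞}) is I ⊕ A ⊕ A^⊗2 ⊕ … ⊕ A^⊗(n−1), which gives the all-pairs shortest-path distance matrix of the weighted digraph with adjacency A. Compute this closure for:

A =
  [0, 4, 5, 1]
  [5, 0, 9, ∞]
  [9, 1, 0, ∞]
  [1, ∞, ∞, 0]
Closure =
  [0, 4, 5, 1]
  [5, 0, 9, 6]
  [6, 1, 0, 7]
  [1, 5, 6, 0]

This is the Floyd-Warshall all-pairs shortest-path computation. For each intermediate vertex k = 0, 1, …, 3, update dist[i][j] ← min(dist[i][j], dist[i][k] + dist[k][j]). The final matrix gives, for each (i, j), the minimum total weight of any directed path from i to j (possibly empty when i = j).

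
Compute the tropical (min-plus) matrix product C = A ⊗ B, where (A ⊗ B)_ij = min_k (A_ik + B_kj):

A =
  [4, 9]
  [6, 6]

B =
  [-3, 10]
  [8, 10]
A ⊗ B =
  [1, 14]
  [3, 16]

Apply the min-plus product entry-by-entry:
  C[0][0] = min over k of (A[0][0] + B[0][0] = 4 + -3 = 1, A[0][1] + B[1][0] = 9 + 8 = 17) = 1 (attained at k = 0)
  C[0][1] = min over k of (A[0][0] + B[0][1] = 4 + 10 = 14, A[0][1] + B[1][1] = 9 + 10 = 19) = 14 (attained at k = 0)
  C[1][0] = min over k of (A[1][0] + B[0][0] = 6 + -3 = 3, A[1][1] + B[1][0] = 6 + 8 = 14) = 3 (attained at k = 0)
  C[1][1] = min over k of (A[1][0] + B[0][1] = 6 + 10 = 16, A[1][1] + B[1][1] = 6 + 10 = 16) = 16 (attained at k = 0)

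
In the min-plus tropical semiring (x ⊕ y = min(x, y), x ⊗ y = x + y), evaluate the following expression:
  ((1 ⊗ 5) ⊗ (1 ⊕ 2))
((1 ⊗ 5) ⊗ (1 ⊕ 2)) = 7

Expand innermost to outermost. Recall ⊕ takes the minimum of its arguments and ⊗ takes their sum. Working out the expression ((1 ⊗ 5) ⊗ (1 ⊕ 2)) gives 7.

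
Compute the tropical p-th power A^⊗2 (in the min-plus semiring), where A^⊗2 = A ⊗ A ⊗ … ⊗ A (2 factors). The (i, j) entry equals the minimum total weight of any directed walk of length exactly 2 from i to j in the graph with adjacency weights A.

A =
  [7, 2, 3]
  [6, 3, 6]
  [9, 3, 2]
A^⊗2 =
  [8, 5, 5]
  [9, 6, 8]
  [9, 5, 4]

Each entry (A^⊗2)_ij equals the minimum over all length-2 walks i = v_0 → v_1 → … → v_2 = j of Σ_t A[v_t][v_{t+1}]. For example, for (i, j) = (0, 2) we minimise over 3 possible intermediate vertex sequences; the minimum is 5, attained along the walk 0 → 2 → 2.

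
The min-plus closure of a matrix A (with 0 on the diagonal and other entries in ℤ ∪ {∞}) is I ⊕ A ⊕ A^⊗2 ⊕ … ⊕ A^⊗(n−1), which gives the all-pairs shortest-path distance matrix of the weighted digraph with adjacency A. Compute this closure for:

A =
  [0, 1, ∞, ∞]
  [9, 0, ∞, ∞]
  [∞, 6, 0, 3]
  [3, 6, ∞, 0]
Closure =
  [0, 1, ∞, ∞]
  [9, 0, ∞, ∞]
  [6, 6, 0, 3]
  [3, 4, ∞, 0]

This is the Floyd-Warshall all-pairs shortest-path computation. For each intermediate vertex k = 0, 1, …, 3, update dist[i][j] ← min(dist[i][j], dist[i][k] + dist[k][j]). The final matrix gives, for each (i, j), the minimum total weight of any directed path from i to j (possibly empty when i = j).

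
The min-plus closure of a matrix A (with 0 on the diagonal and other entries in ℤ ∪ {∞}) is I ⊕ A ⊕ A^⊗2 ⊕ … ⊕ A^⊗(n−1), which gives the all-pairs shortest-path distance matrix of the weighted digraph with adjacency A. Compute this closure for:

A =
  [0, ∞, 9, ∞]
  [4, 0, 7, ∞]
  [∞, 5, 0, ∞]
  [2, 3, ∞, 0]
Closure =
  [0, 14, 9, ∞]
  [4, 0, 7, ∞]
  [9, 5, 0, ∞]
  [2, 3, 10, 0]

This is the Floyd-Warshall all-pairs shortest-path computation. For each intermediate vertex k = 0, 1, …, 3, update dist[i][j] ← min(dist[i][j], dist[i][k] + dist[k][j]). The final matrix gives, for each (i, j), the minimum total weight of any directed path from i to j (possibly empty when i = j).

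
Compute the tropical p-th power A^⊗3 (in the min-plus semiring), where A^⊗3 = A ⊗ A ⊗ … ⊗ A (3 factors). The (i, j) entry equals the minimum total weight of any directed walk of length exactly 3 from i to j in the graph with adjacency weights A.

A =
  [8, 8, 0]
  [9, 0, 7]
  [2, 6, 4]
A^⊗3 =
  [6, 6, 2]
  [9, 0, 7]
  [4, 6, 6]

Each entry (A^⊗3)_ij equals the minimum over all length-3 walks i = v_0 → v_1 → … → v_3 = j of Σ_t A[v_t][v_{t+1}]. For example, for (i, j) = (0, 2) we minimise over 9 possible intermediate vertex sequences; the minimum is 2, attained along the walk 0 → 2 → 0 → 2.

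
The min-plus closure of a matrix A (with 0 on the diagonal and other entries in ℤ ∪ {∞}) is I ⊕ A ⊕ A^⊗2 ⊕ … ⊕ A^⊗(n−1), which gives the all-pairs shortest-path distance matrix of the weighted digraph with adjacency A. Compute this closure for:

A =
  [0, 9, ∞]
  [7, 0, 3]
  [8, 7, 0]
Closure =
  [0, 9, 12]
  [7, 0, 3]
  [8, 7, 0]

This is the Floyd-Warshall all-pairs shortest-path computation. For each intermediate vertex k = 0, 1, …, 2, update dist[i][j] ← min(dist[i][j], dist[i][k] + dist[k][j]). The final matrix gives, for each (i, j), the minimum total weight of any directed path from i to j (possibly empty when i = j).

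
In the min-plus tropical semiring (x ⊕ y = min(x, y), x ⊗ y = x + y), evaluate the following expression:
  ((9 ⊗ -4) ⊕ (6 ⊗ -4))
((9 ⊗ -4) ⊕ (6 ⊗ -4)) = 2

Expand innermost to outermost. Recall ⊕ takes the minimum of its arguments and ⊗ takes their sum. Working out the expression ((9 ⊗ -4) ⊕ (6 ⊗ -4)) gives 2.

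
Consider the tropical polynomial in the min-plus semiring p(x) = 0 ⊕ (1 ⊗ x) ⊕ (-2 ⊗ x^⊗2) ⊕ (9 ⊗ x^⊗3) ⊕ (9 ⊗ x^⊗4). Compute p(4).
p(4) = 0

A tropical monomial a ⊗ x^⊗i evaluates to a + i · x. Evaluating each term at x = 4:
  Term 0 contributes 0 + 0 · 4 = 0
  Term 1 contributes 1 + 1 · 4 = 5
  Term 2 contributes -2 + 2 · 4 = 6
  Term 3 contributes 9 + 3 · 4 = 21
  Term 4 contributes 9 + 4 · 4 = 25
p(4) = ⊕ of these = min[0, 5, 6, 21, 25] = 0.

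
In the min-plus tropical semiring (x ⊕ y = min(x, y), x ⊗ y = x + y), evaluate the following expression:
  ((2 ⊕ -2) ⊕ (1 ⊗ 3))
((2 ⊕ -2) ⊕ (1 ⊗ 3)) = -2

Expand innermost to outermost. Recall ⊕ takes the minimum of its arguments and ⊗ takes their sum. Working out the expression ((2 ⊕ -2) ⊕ (1 ⊗ 3)) gives -2.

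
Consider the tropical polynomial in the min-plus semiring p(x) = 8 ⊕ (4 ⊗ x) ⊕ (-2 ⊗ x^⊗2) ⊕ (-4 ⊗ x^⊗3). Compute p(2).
p(2) = 2

A tropical monomial a ⊗ x^⊗i evaluates to a + i · x. Evaluating each term at x = 2:
  Term 0 contributes 8 + 0 · 2 = 8
  Term 1 contributes 4 + 1 · 2 = 6
  Term 2 contributes -2 + 2 · 2 = 2
  Term 3 contributes -4 + 3 · 2 = 2
p(2) = ⊕ of these = min[8, 6, 2, 2] = 2.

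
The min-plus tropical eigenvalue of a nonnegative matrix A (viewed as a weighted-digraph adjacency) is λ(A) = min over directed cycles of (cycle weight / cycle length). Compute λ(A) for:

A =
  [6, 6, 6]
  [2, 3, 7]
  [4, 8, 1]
λ(A) = 1

Enumerate directed cycles and compute their means (weight / length). Sample:
  cycle 0 → 0: weight = 6, length = 1, mean = 6/1 ≈ 6.000
  cycle 1 → 1: weight = 3, length = 1, mean = 3/1 ≈ 3.000
  cycle 2 → 2: weight = 1, length = 1, mean = 1/1 ≈ 1.000
  cycle 0 → 1 → 0: weight = 8, length = 2, mean = 8/2 ≈ 4.000
  cycle 0 → 2 → 0: weight = 10, length = 2, mean = 10/2 ≈ 5.000
  cycle 1 → 0 → 1: weight = 8, length = 2, mean = 8/2 ≈ 4.000
Minimum mean = 1.000, attained e.g. along the cycle 2 → 2 with weight 1 and length 1. So λ(A) = 1/1 = 1.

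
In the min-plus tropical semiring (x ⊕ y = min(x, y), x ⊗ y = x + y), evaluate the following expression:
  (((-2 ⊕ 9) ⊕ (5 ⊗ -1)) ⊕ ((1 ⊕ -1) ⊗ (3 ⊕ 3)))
(((-2 ⊕ 9) ⊕ (5 ⊗ -1)) ⊕ ((1 ⊕ -1) ⊗ (3 ⊕ 3))) = -2

Expand innermost to outermost. Recall ⊕ takes the minimum of its arguments and ⊗ takes their sum. Working out the expression (((-2 ⊕ 9) ⊕ (5 ⊗ -1)) ⊕ ((1 ⊕ -1) ⊗ (3 ⊕ 3))) gives -2.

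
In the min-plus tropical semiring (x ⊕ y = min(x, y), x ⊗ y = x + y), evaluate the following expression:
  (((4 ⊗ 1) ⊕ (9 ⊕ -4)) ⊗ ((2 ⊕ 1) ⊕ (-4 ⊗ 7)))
(((4 ⊗ 1) ⊕ (9 ⊕ -4)) ⊗ ((2 ⊕ 1) ⊕ (-4 ⊗ 7))) = -3

Expand innermost to outermost. Recall ⊕ takes the minimum of its arguments and ⊗ takes their sum. Working out the expression (((4 ⊗ 1) ⊕ (9 ⊕ -4)) ⊗ ((2 ⊕ 1) ⊕ (-4 ⊗ 7))) gives -3.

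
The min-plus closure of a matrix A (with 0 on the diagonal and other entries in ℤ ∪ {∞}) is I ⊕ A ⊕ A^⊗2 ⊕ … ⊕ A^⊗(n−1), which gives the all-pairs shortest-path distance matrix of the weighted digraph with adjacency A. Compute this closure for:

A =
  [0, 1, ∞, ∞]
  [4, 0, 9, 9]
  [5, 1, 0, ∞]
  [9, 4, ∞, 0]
Closure =
  [0, 1, 10, 10]
  [4, 0, 9, 9]
  [5, 1, 0, 10]
  [8, 4, 13, 0]

This is the Floyd-Warshall all-pairs shortest-path computation. For each intermediate vertex k = 0, 1, …, 3, update dist[i][j] ← min(dist[i][j], dist[i][k] + dist[k][j]). The final matrix gives, for each (i, j), the minimum total weight of any directed path from i to j (possibly empty when i = j).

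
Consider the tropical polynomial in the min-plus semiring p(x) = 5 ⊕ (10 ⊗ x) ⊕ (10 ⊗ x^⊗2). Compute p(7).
p(7) = 5

A tropical monomial a ⊗ x^⊗i evaluates to a + i · x. Evaluating each term at x = 7:
  Term 0 contributes 5 + 0 · 7 = 5
  Term 1 contributes 10 + 1 · 7 = 17
  Term 2 contributes 10 + 2 · 7 = 24
p(7) = ⊕ of these = min[5, 17, 24] = 5.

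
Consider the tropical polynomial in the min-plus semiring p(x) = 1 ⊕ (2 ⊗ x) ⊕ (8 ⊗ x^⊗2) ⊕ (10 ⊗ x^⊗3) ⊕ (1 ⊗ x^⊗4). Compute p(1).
p(1) = 1

A tropical monomial a ⊗ x^⊗i evaluates to a + i · x. Evaluating each term at x = 1:
  Term 0 contributes 1 + 0 · 1 = 1
  Term 1 contributes 2 + 1 · 1 = 3
  Term 2 contributes 8 + 2 · 1 = 10
  Term 3 contributes 10 + 3 · 1 = 13
  Term 4 contributes 1 + 4 · 1 = 5
p(1) = ⊕ of these = min[1, 3, 10, 13, 5] = 1.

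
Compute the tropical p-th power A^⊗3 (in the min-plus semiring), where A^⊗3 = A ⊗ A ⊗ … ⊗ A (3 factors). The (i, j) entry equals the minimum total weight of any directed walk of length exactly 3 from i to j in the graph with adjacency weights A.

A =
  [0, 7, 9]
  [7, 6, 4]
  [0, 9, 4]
A^⊗3 =
  [0, 7, 9]
  [4, 11, 12]
  [0, 7, 9]

Each entry (A^⊗3)_ij equals the minimum over all length-3 walks i = v_0 → v_1 → … → v_3 = j of Σ_t A[v_t][v_{t+1}]. For example, for (i, j) = (0, 2) we minimise over 9 possible intermediate vertex sequences; the minimum is 9, attained along the walk 0 → 0 → 0 → 2.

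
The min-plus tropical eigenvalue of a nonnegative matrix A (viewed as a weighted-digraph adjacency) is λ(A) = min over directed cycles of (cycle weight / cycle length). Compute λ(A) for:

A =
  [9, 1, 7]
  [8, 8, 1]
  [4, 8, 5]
λ(A) = 2

Enumerate directed cycles and compute their means (weight / length). Sample:
  cycle 0 → 0: weight = 9, length = 1, mean = 9/1 ≈ 9.000
  cycle 1 → 1: weight = 8, length = 1, mean = 8/1 ≈ 8.000
  cycle 2 → 2: weight = 5, length = 1, mean = 5/1 ≈ 5.000
  cycle 0 → 1 → 0: weight = 9, length = 2, mean = 9/2 ≈ 4.500
  cycle 0 → 2 → 0: weight = 11, length = 2, mean = 11/2 ≈ 5.500
  cycle 1 → 0 → 1: weight = 9, length = 2, mean = 9/2 ≈ 4.500
Minimum mean = 2.000, attained e.g. along the cycle 0 → 1 → 2 → 0 with weight 6 and length 3. So λ(A) = 6/3 = 2.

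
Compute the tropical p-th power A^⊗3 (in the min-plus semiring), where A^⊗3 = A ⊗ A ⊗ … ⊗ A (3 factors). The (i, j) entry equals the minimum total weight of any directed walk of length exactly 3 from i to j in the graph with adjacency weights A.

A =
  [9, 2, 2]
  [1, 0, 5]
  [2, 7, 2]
A^⊗3 =
  [3, 2, 5]
  [1, 0, 3]
  [5, 4, 6]

Each entry (A^⊗3)_ij equals the minimum over all length-3 walks i = v_0 → v_1 → … → v_3 = j of Σ_t A[v_t][v_{t+1}]. For example, for (i, j) = (0, 2) we minimise over 9 possible intermediate vertex sequences; the minimum is 5, attained along the walk 0 → 1 → 0 → 2.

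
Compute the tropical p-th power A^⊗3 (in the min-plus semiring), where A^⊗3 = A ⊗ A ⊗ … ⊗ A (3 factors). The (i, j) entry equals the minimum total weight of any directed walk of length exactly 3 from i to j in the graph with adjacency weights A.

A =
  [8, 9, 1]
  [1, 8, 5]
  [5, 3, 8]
A^⊗3 =
  [5, 12, 7]
  [7, 5, 10]
  [11, 9, 5]

Each entry (A^⊗3)_ij equals the minimum over all length-3 walks i = v_0 → v_1 → … → v_3 = j of Σ_t A[v_t][v_{t+1}]. For example, for (i, j) = (0, 2) we minimise over 9 possible intermediate vertex sequences; the minimum is 7, attained along the walk 0 → 2 → 0 → 2.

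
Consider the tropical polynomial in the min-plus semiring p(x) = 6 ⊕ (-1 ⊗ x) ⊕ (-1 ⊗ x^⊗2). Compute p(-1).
p(-1) = -3

A tropical monomial a ⊗ x^⊗i evaluates to a + i · x. Evaluating each term at x = -1:
  Term 0 contributes 6 + 0 · -1 = 6
  Term 1 contributes -1 + 1 · -1 = -2
  Term 2 contributes -1 + 2 · -1 = -3
p(-1) = ⊕ of these = min[6, -2, -3] = -3.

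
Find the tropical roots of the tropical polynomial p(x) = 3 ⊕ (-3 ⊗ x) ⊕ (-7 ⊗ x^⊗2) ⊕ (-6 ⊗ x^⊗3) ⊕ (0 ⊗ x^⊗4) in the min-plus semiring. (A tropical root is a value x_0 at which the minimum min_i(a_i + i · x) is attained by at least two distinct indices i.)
Roots: {-6, -1, 4, 6}

Each tropical root is a break point of the lower envelope of the lines y = a_i + i · x (there are 5 lines, with slopes 0, 1, ..., 4). Only the lines that attain the minimum somewhere contribute to roots; other lines are dominated. Here the surviving (envelope) indices are i = 4, i = 3, i = 2, i = 1, i = 0.
Intersections between consecutive envelope lines give the roots: for adjacent envelope indices i < j the intersection is x = (a_i − a_j) / (j − i). Reading off the sorted break points: {-6, -1, 4, 6}.
Verification: at each break x_0, at least two indices attain the minimum of min_i(a_i + i · x_0).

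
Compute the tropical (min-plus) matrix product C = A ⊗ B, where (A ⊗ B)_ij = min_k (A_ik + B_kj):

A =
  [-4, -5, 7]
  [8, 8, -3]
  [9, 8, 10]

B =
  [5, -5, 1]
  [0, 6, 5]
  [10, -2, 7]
A ⊗ B =
  [-5, -9, -3]
  [7, -5, 4]
  [8, 4, 10]

Apply the min-plus product entry-by-entry:
  C[0][0] = min over k of (A[0][0] + B[0][0] = -4 + 5 = 1, A[0][1] + B[1][0] = -5 + 0 = -5, A[0][2] + B[2][0] = 7 + 10 = 17) = -5 (attained at k = 1)
  C[0][1] = min over k of (A[0][0] + B[0][1] = -4 + -5 = -9, A[0][1] + B[1][1] = -5 + 6 = 1, A[0][2] + B[2][1] = 7 + -2 = 5) = -9 (attained at k = 0)
  C[0][2] = min over k of (A[0][0] + B[0][2] = -4 + 1 = -3, A[0][1] + B[1][2] = -5 + 5 = 0, A[0][2] + B[2][2] = 7 + 7 = 14) = -3 (attained at k = 0)
  C[1][0] = min over k of (A[1][0] + B[0][0] = 8 + 5 = 13, A[1][1] + B[1][0] = 8 + 0 = 8, A[1][2] + B[2][0] = -3 + 10 = 7) = 7 (attained at k = 2)
  C[1][1] = min over k of (A[1][0] + B[0][1] = 8 + -5 = 3, A[1][1] + B[1][1] = 8 + 6 = 14, A[1][2] + B[2][1] = -3 + -2 = -5) = -5 (attained at k = 2)
  C[1][2] = min over k of (A[1][0] + B[0][2] = 8 + 1 = 9, A[1][1] + B[1][2] = 8 + 5 = 13, A[1][2] + B[2][2] = -3 + 7 = 4) = 4 (attained at k = 2)
  C[2][0] = min over k of (A[2][0] + B[0][0] = 9 + 5 = 14, A[2][1] + B[1][0] = 8 + 0 = 8, A[2][2] + B[2][0] = 10 + 10 = 20) = 8 (attained at k = 1)
  C[2][1] = min over k of (A[2][0] + B[0][1] = 9 + -5 = 4, A[2][1] + B[1][1] = 8 + 6 = 14, A[2][2] + B[2][1] = 10 + -2 = 8) = 4 (attained at k = 0)
  C[2][2] = min over k of (A[2][0] + B[0][2] = 9 + 1 = 10, A[2][1] + B[1][2] = 8 + 5 = 13, A[2][2] + B[2][2] = 10 + 7 = 17) = 10 (attained at k = 0)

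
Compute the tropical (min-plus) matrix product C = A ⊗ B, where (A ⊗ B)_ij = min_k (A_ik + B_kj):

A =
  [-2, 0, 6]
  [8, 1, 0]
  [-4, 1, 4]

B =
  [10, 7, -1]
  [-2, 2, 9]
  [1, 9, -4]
A ⊗ B =
  [-2, 2, -3]
  [-1, 3, -4]
  [-1, 3, -5]

Apply the min-plus product entry-by-entry:
  C[0][0] = min over k of (A[0][0] + B[0][0] = -2 + 10 = 8, A[0][1] + B[1][0] = 0 + -2 = -2, A[0][2] + B[2][0] = 6 + 1 = 7) = -2 (attained at k = 1)
  C[0][1] = min over k of (A[0][0] + B[0][1] = -2 + 7 = 5, A[0][1] + B[1][1] = 0 + 2 = 2, A[0][2] + B[2][1] = 6 + 9 = 15) = 2 (attained at k = 1)
  C[0][2] = min over k of (A[0][0] + B[0][2] = -2 + -1 = -3, A[0][1] + B[1][2] = 0 + 9 = 9, A[0][2] + B[2][2] = 6 + -4 = 2) = -3 (attained at k = 0)
  C[1][0] = min over k of (A[1][0] + B[0][0] = 8 + 10 = 18, A[1][1] + B[1][0] = 1 + -2 = -1, A[1][2] + B[2][0] = 0 + 1 = 1) = -1 (attained at k = 1)
  C[1][1] = min over k of (A[1][0] + B[0][1] = 8 + 7 = 15, A[1][1] + B[1][1] = 1 + 2 = 3, A[1][2] + B[2][1] = 0 + 9 = 9) = 3 (attained at k = 1)
  C[1][2] = min over k of (A[1][0] + B[0][2] = 8 + -1 = 7, A[1][1] + B[1][2] = 1 + 9 = 10, A[1][2] + B[2][2] = 0 + -4 = -4) = -4 (attained at k = 2)
  C[2][0] = min over k of (A[2][0] + B[0][0] = -4 + 10 = 6, A[2][1] + B[1][0] = 1 + -2 = -1, A[2][2] + B[2][0] = 4 + 1 = 5) = -1 (attained at k = 1)
  C[2][1] = min over k of (A[2][0] + B[0][1] = -4 + 7 = 3, A[2][1] + B[1][1] = 1 + 2 = 3, A[2][2] + B[2][1] = 4 + 9 = 13) = 3 (attained at k = 0)
  C[2][2] = min over k of (A[2][0] + B[0][2] = -4 + -1 = -5, A[2][1] + B[1][2] = 1 + 9 = 10, A[2][2] + B[2][2] = 4 + -4 = 0) = -5 (attained at k = 0)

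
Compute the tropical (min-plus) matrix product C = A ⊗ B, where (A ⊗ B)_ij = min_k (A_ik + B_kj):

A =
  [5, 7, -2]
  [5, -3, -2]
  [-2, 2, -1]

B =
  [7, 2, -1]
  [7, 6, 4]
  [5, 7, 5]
A ⊗ B =
  [3, 5, 3]
  [3, 3, 1]
  [4, 0, -3]

Apply the min-plus product entry-by-entry:
  C[0][0] = min over k of (A[0][0] + B[0][0] = 5 + 7 = 12, A[0][1] + B[1][0] = 7 + 7 = 14, A[0][2] + B[2][0] = -2 + 5 = 3) = 3 (attained at k = 2)
  C[0][1] = min over k of (A[0][0] + B[0][1] = 5 + 2 = 7, A[0][1] + B[1][1] = 7 + 6 = 13, A[0][2] + B[2][1] = -2 + 7 = 5) = 5 (attained at k = 2)
  C[0][2] = min over k of (A[0][0] + B[0][2] = 5 + -1 = 4, A[0][1] + B[1][2] = 7 + 4 = 11, A[0][2] + B[2][2] = -2 + 5 = 3) = 3 (attained at k = 2)
  C[1][0] = min over k of (A[1][0] + B[0][0] = 5 + 7 = 12, A[1][1] + B[1][0] = -3 + 7 = 4, A[1][2] + B[2][0] = -2 + 5 = 3) = 3 (attained at k = 2)
  C[1][1] = min over k of (A[1][0] + B[0][1] = 5 + 2 = 7, A[1][1] + B[1][1] = -3 + 6 = 3, A[1][2] + B[2][1] = -2 + 7 = 5) = 3 (attained at k = 1)
  C[1][2] = min over k of (A[1][0] + B[0][2] = 5 + -1 = 4, A[1][1] + B[1][2] = -3 + 4 = 1, A[1][2] + B[2][2] = -2 + 5 = 3) = 1 (attained at k = 1)
  C[2][0] = min over k of (A[2][0] + B[0][0] = -2 + 7 = 5, A[2][1] + B[1][0] = 2 + 7 = 9, A[2][2] + B[2][0] = -1 + 5 = 4) = 4 (attained at k = 2)
  C[2][1] = min over k of (A[2][0] + B[0][1] = -2 + 2 = 0, A[2][1] + B[1][1] = 2 + 6 = 8, A[2][2] + B[2][1] = -1 + 7 = 6) = 0 (attained at k = 0)
  C[2][2] = min over k of (A[2][0] + B[0][2] = -2 + -1 = -3, A[2][1] + B[1][2] = 2 + 4 = 6, A[2][2] + B[2][2] = -1 + 5 = 4) = -3 (attained at k = 0)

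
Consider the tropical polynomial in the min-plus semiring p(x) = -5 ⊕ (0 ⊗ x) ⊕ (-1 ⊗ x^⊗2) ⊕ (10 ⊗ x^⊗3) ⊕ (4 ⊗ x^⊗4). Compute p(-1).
p(-1) = -5

A tropical monomial a ⊗ x^⊗i evaluates to a + i · x. Evaluating each term at x = -1:
  Term 0 contributes -5 + 0 · -1 = -5
  Term 1 contributes 0 + 1 · -1 = -1
  Term 2 contributes -1 + 2 · -1 = -3
  Term 3 contributes 10 + 3 · -1 = 7
  Term 4 contributes 4 + 4 · -1 = 0
p(-1) = ⊕ of these = min[-5, -1, -3, 7, 0] = -5.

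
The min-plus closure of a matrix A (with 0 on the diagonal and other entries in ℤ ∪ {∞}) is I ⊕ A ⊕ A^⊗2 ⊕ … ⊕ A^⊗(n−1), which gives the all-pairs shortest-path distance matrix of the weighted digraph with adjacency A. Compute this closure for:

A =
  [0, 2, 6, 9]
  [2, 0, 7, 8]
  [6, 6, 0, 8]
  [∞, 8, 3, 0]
Closure =
  [0, 2, 6, 9]
  [2, 0, 7, 8]
  [6, 6, 0, 8]
  [9, 8, 3, 0]

This is the Floyd-Warshall all-pairs shortest-path computation. For each intermediate vertex k = 0, 1, …, 3, update dist[i][j] ← min(dist[i][j], dist[i][k] + dist[k][j]). The final matrix gives, for each (i, j), the minimum total weight of any directed path from i to j (possibly empty when i = j).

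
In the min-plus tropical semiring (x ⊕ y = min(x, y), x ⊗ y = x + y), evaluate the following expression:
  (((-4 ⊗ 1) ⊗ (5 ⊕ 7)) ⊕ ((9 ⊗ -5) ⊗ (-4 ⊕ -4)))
(((-4 ⊗ 1) ⊗ (5 ⊕ 7)) ⊕ ((9 ⊗ -5) ⊗ (-4 ⊕ -4))) = 0

Expand innermost to outermost. Recall ⊕ takes the minimum of its arguments and ⊗ takes their sum. Working out the expression (((-4 ⊗ 1) ⊗ (5 ⊕ 7)) ⊕ ((9 ⊗ -5) ⊗ (-4 ⊕ -4))) gives 0.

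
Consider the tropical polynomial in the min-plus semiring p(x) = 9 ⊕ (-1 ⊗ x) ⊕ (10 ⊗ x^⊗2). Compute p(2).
p(2) = 1

A tropical monomial a ⊗ x^⊗i evaluates to a + i · x. Evaluating each term at x = 2:
  Term 0 contributes 9 + 0 · 2 = 9
  Term 1 contributes -1 + 1 · 2 = 1
  Term 2 contributes 10 + 2 · 2 = 14
p(2) = ⊕ of these = min[9, 1, 14] = 1.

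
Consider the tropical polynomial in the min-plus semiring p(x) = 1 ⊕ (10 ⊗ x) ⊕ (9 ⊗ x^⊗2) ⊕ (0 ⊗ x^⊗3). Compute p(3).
p(3) = 1

A tropical monomial a ⊗ x^⊗i evaluates to a + i · x. Evaluating each term at x = 3:
  Term 0 contributes 1 + 0 · 3 = 1
  Term 1 contributes 10 + 1 · 3 = 13
  Term 2 contributes 9 + 2 · 3 = 15
  Term 3 contributes 0 + 3 · 3 = 9
p(3) = ⊕ of these = min[1, 13, 15, 9] = 1.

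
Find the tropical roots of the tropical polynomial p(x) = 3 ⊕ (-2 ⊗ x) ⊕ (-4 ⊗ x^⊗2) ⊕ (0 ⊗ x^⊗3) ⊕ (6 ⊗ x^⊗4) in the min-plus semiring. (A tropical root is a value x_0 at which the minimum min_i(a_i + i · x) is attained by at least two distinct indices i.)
Roots: {-6, -4, 2, 5}

Each tropical root is a break point of the lower envelope of the lines y = a_i + i · x (there are 5 lines, with slopes 0, 1, ..., 4). Only the lines that attain the minimum somewhere contribute to roots; other lines are dominated. Here the surviving (envelope) indices are i = 4, i = 3, i = 2, i = 1, i = 0.
Intersections between consecutive envelope lines give the roots: for adjacent envelope indices i < j the intersection is x = (a_i − a_j) / (j − i). Reading off the sorted break points: {-6, -4, 2, 5}.
Verification: at each break x_0, at least two indices attain the minimum of min_i(a_i + i · x_0).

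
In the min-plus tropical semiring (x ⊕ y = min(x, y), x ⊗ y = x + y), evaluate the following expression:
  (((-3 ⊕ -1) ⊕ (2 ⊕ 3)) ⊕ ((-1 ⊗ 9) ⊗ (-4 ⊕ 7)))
(((-3 ⊕ -1) ⊕ (2 ⊕ 3)) ⊕ ((-1 ⊗ 9) ⊗ (-4 ⊕ 7))) = -3

Expand innermost to outermost. Recall ⊕ takes the minimum of its arguments and ⊗ takes their sum. Working out the expression (((-3 ⊕ -1) ⊕ (2 ⊕ 3)) ⊕ ((-1 ⊗ 9) ⊗ (-4 ⊕ 7))) gives -3.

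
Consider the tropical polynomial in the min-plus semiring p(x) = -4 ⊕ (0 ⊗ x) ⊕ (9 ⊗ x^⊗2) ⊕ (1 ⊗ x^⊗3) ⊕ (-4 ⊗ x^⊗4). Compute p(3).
p(3) = -4

A tropical monomial a ⊗ x^⊗i evaluates to a + i · x. Evaluating each term at x = 3:
  Term 0 contributes -4 + 0 · 3 = -4
  Term 1 contributes 0 + 1 · 3 = 3
  Term 2 contributes 9 + 2 · 3 = 15
  Term 3 contributes 1 + 3 · 3 = 10
  Term 4 contributes -4 + 4 · 3 = 8
p(3) = ⊕ of these = min[-4, 3, 15, 10, 8] = -4.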